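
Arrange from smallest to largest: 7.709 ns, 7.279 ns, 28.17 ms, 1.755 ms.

7.709 ns = 0.000000007709 s
7.279 ns = 0.000000007279 s
28.17 ms = 0.02817 s
1.755 ms = 0.001755 s

7.279 ns < 7.709 ns < 1.755 ms < 28.17 ms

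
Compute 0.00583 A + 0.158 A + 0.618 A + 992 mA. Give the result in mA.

1773.83 mA

In mA:
  0.00583 A = 0.00583 × 10³ mA = 5.83
  0.158 A = 0.158 × 10³ mA = 158
  0.618 A = 0.618 × 10³ mA = 618
  992 mA → 992
Sum: 5.83 + 158 + 618 + 992 = 1773.83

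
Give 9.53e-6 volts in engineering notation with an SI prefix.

= 9.53e-6 volts; 1e-6 is micro.

9.53 microvolts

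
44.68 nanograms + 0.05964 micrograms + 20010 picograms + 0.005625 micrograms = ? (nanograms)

In nanograms:
  44.68 nanograms → 44.68
  0.05964 micrograms = 0.05964e3 nanograms = 59.64
  20010 picograms = 20010e-3 nanograms = 20.01
  0.005625 micrograms = 0.005625e3 nanograms = 5.625
Sum: 44.68 + 59.64 + 20.01 + 5.625 = 129.955

129.955 nanograms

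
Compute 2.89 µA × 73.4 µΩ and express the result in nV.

0.212126 nV

2.89 × 10^-6 × 73.4 × 10^-6 = 212.126 × 10^-12 V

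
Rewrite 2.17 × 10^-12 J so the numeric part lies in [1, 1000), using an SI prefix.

= 2.17 × 10^-12 J; 10^-12 is pico.

2.17 pJ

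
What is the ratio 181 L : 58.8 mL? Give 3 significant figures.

3080

(181) / (58.8 × 10^-3) = 3.078 × 10^3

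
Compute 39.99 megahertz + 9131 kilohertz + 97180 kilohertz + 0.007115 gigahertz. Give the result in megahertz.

In megahertz:
  39.99 megahertz → 39.99
  9131 kilohertz = 9131 × 10⁻³ megahertz = 9.131
  97180 kilohertz = 97180 × 10⁻³ megahertz = 97.18
  0.007115 gigahertz = 0.007115 × 10³ megahertz = 7.115
Sum: 39.99 + 9.131 + 97.18 + 7.115 = 153.416

153.416 megahertz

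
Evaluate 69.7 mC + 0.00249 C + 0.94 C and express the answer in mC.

1012.19 mC

In mC:
  69.7 mC → 69.7
  0.00249 C = 0.00249 × 10³ mC = 2.49
  0.94 C = 0.94 × 10³ mC = 940
Sum: 69.7 + 2.49 + 940 = 1012.19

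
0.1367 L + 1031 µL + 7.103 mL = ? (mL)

In mL:
  0.1367 L = 0.1367 × 10^3 mL = 136.7
  1031 µL = 1031 × 10^-3 mL = 1.031
  7.103 mL → 7.103
Sum: 136.7 + 1.031 + 7.103 = 144.834

144.834 mL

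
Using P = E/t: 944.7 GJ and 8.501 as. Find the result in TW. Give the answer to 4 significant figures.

111100000000000000 TW

(944.7e9) / (8.501e-18) = 111.128e27 W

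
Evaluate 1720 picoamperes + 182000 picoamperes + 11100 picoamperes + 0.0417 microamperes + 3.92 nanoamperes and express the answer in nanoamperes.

240.44 nanoamperes

In nanoamperes:
  1720 picoamperes = 1720 × 10⁻³ nanoamperes = 1.72
  182000 picoamperes = 182000 × 10⁻³ nanoamperes = 182
  11100 picoamperes = 11100 × 10⁻³ nanoamperes = 11.1
  0.0417 microamperes = 0.0417 × 10³ nanoamperes = 41.7
  3.92 nanoamperes → 3.92
Sum: 1.72 + 182 + 11.1 + 41.7 + 3.92 = 240.44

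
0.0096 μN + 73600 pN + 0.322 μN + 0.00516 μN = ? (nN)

410.36 nN

In nN:
  0.0096 μN = 0.0096 × 10^3 nN = 9.6
  73600 pN = 73600 × 10^-3 nN = 73.6
  0.322 μN = 0.322 × 10^3 nN = 322
  0.00516 μN = 0.00516 × 10^3 nN = 5.16
Sum: 9.6 + 73.6 + 322 + 5.16 = 410.36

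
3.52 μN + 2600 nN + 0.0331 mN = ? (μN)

In μN:
  3.52 μN → 3.52
  2600 nN = 2600e-3 μN = 2.6
  0.0331 mN = 0.0331e3 μN = 33.1
Sum: 3.52 + 2.6 + 33.1 = 39.22

39.22 μN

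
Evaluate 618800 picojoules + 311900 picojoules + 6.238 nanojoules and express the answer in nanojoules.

In nanojoules:
  618800 picojoules = 618800 × 10⁻³ nanojoules = 618.8
  311900 picojoules = 311900 × 10⁻³ nanojoules = 311.9
  6.238 nanojoules → 6.238
Sum: 618.8 + 311.9 + 6.238 = 936.938

936.938 nanojoules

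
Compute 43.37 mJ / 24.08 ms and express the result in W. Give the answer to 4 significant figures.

(43.37 × 10^-3) / (24.08 × 10^-3) = 1.80108 W

1.801 W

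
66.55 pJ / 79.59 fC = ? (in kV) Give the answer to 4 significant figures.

(66.55 × 10⁻¹²) / (79.59 × 10⁻¹⁵) = 0.83616 × 10³ V

0.8362 kV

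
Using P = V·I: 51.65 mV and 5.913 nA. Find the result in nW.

51.65 × 10⁻³ × 5.913 × 10⁻⁹ = 305.40645 × 10⁻¹² W

0.30540645 nW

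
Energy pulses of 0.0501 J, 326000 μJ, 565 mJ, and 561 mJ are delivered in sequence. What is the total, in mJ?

1502.1 mJ

In mJ:
  0.0501 J = 0.0501 × 10^3 mJ = 50.1
  326000 μJ = 326000 × 10^-3 mJ = 326
  565 mJ → 565
  561 mJ → 561
Sum: 50.1 + 326 + 565 + 561 = 1502.1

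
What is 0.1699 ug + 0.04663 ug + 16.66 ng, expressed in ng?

233.19 ng

In ng:
  0.1699 ug = 0.1699e3 ng = 169.9
  0.04663 ug = 0.04663e3 ng = 46.63
  16.66 ng → 16.66
Sum: 169.9 + 46.63 + 16.66 = 233.19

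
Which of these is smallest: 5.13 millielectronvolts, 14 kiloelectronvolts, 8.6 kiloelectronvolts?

5.13 millielectronvolts = 0.00513 electronvolts
14 kiloelectronvolts = 14000 electronvolts
8.6 kiloelectronvolts = 8600 electronvolts

5.13 millielectronvolts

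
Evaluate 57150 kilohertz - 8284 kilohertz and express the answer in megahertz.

48.866 megahertz

In megahertz:
  57150 kilohertz = 57150 × 10⁻³ megahertz = 57.15
  8284 kilohertz = 8284 × 10⁻³ megahertz = 8.284
Difference: 57.15 - 8.284 = 48.866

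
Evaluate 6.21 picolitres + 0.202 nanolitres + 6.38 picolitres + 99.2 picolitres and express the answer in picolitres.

In picolitres:
  6.21 picolitres → 6.21
  0.202 nanolitres = 0.202 × 10^3 picolitres = 202
  6.38 picolitres → 6.38
  99.2 picolitres → 99.2
Sum: 6.21 + 202 + 6.38 + 99.2 = 313.79

313.79 picolitres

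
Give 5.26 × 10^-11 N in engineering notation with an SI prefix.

= 52.6 × 10^-12 N; 10^-12 is pico.

52.6 pN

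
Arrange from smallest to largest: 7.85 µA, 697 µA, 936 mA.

7.85 µA < 697 µA < 936 mA

7.85 µA = 0.00000785 A
697 µA = 0.000697 A
936 mA = 0.936 A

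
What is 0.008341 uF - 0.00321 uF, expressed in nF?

5.131 nF

In nF:
  0.008341 uF = 0.008341 × 10³ nF = 8.341
  0.00321 uF = 0.00321 × 10³ nF = 3.21
Difference: 8.341 - 3.21 = 5.131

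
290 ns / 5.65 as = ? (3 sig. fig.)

51300000000

(290 × 10^-9) / (5.65 × 10^-18) = 51.33 × 10^9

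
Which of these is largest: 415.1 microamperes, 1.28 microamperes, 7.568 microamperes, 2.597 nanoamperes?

415.1 microamperes

415.1 microamperes = 0.0004151 amperes
1.28 microamperes = 0.00000128 amperes
7.568 microamperes = 0.000007568 amperes
2.597 nanoamperes = 0.000000002597 amperes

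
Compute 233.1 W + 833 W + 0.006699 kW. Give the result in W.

In W:
  233.1 W → 233.1
  833 W → 833
  0.006699 kW = 0.006699e3 W = 6.699
Sum: 233.1 + 833 + 6.699 = 1072.799

1072.799 W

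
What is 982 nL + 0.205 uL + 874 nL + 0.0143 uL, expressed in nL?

In nL:
  982 nL → 982
  0.205 uL = 0.205e3 nL = 205
  874 nL → 874
  0.0143 uL = 0.0143e3 nL = 14.3
Sum: 982 + 205 + 874 + 14.3 = 2075.3

2075.3 nL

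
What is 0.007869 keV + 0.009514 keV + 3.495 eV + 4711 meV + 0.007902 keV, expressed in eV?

33.491 eV

In eV:
  0.007869 keV = 0.007869 × 10^3 eV = 7.869
  0.009514 keV = 0.009514 × 10^3 eV = 9.514
  3.495 eV → 3.495
  4711 meV = 4711 × 10^-3 eV = 4.711
  0.007902 keV = 0.007902 × 10^3 eV = 7.902
Sum: 7.869 + 9.514 + 3.495 + 4.711 + 7.902 = 33.491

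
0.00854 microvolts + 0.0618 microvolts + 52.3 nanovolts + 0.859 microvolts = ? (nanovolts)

In nanovolts:
  0.00854 microvolts = 0.00854 × 10³ nanovolts = 8.54
  0.0618 microvolts = 0.0618 × 10³ nanovolts = 61.8
  52.3 nanovolts → 52.3
  0.859 microvolts = 0.859 × 10³ nanovolts = 859
Sum: 8.54 + 61.8 + 52.3 + 859 = 981.64

981.64 nanovolts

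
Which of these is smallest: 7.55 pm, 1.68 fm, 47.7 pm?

7.55 pm = 0.00000000000755 m
1.68 fm = 0.00000000000000168 m
47.7 pm = 0.0000000000477 m

1.68 fm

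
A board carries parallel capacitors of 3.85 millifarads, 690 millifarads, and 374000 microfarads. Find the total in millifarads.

In millifarads:
  3.85 millifarads → 3.85
  690 millifarads → 690
  374000 microfarads = 374000 × 10⁻³ millifarads = 374
Sum: 3.85 + 690 + 374 = 1067.85

1067.85 millifarads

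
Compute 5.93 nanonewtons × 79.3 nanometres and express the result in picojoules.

0.000470249 picojoules

5.93 × 10^-9 × 79.3 × 10^-9 = 470.249 × 10^-18 J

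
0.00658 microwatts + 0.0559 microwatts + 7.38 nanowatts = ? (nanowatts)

In nanowatts:
  0.00658 microwatts = 0.00658e3 nanowatts = 6.58
  0.0559 microwatts = 0.0559e3 nanowatts = 55.9
  7.38 nanowatts → 7.38
Sum: 6.58 + 55.9 + 7.38 = 69.86

69.86 nanowatts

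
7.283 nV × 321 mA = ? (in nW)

2.337843 nW

7.283 × 10⁻⁹ × 321 × 10⁻³ = 2337.843 × 10⁻¹² W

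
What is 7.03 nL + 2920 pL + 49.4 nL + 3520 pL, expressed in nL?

In nL:
  7.03 nL → 7.03
  2920 pL = 2920e-3 nL = 2.92
  49.4 nL → 49.4
  3520 pL = 3520e-3 nL = 3.52
Sum: 7.03 + 2.92 + 49.4 + 3.52 = 62.87

62.87 nL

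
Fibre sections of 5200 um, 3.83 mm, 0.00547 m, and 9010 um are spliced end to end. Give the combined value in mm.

In mm:
  5200 um = 5200 × 10^-3 mm = 5.2
  3.83 mm → 3.83
  0.00547 m = 0.00547 × 10^3 mm = 5.47
  9010 um = 9010 × 10^-3 mm = 9.01
Sum: 5.2 + 3.83 + 5.47 + 9.01 = 23.51

23.51 mm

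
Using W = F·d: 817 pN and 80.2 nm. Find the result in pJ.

817 × 10⁻¹² × 80.2 × 10⁻⁹ = 65523.4 × 10⁻²¹ J

0.0000655234 pJ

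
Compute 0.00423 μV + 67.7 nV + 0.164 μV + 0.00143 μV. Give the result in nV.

In nV:
  0.00423 μV = 0.00423 × 10^3 nV = 4.23
  67.7 nV → 67.7
  0.164 μV = 0.164 × 10^3 nV = 164
  0.00143 μV = 0.00143 × 10^3 nV = 1.43
Sum: 4.23 + 67.7 + 164 + 1.43 = 237.36

237.36 nV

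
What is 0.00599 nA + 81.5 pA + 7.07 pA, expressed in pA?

In pA:
  0.00599 nA = 0.00599 × 10^3 pA = 5.99
  81.5 pA → 81.5
  7.07 pA → 7.07
Sum: 5.99 + 81.5 + 7.07 = 94.56

94.56 pA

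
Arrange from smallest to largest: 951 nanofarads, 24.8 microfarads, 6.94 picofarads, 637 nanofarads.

6.94 picofarads < 637 nanofarads < 951 nanofarads < 24.8 microfarads

951 nanofarads = 0.000000951 farads
24.8 microfarads = 0.0000248 farads
6.94 picofarads = 0.00000000000694 farads
637 nanofarads = 0.000000637 farads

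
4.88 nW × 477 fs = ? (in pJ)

0.00000000232776 pJ

4.88 × 10⁻⁹ × 477 × 10⁻¹⁵ = 2327.76 × 10⁻²⁴ J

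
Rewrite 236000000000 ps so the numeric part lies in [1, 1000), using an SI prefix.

236 ms

= 236 × 10⁻³ s; 10⁻³ is milli.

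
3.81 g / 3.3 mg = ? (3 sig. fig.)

1150

(3.81) / (3.3e-3) = 1.155e3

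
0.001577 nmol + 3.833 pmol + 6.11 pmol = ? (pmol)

11.52 pmol

In pmol:
  0.001577 nmol = 0.001577 × 10³ pmol = 1.577
  3.833 pmol → 3.833
  6.11 pmol → 6.11
Sum: 1.577 + 3.833 + 6.11 = 11.52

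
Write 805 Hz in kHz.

0.805 kHz

(no prefix) = 1e0, kilo = 1e3; factor is 1e-3.
805 × 1e-3 = 0.805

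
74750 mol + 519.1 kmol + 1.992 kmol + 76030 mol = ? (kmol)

In kmol:
  74750 mol = 74750 × 10^-3 kmol = 74.75
  519.1 kmol → 519.1
  1.992 kmol → 1.992
  76030 mol = 76030 × 10^-3 kmol = 76.03
Sum: 74.75 + 519.1 + 1.992 + 76.03 = 671.872

671.872 kmol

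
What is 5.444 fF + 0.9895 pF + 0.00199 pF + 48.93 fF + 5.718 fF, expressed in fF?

In fF:
  5.444 fF → 5.444
  0.9895 pF = 0.9895e3 fF = 989.5
  0.00199 pF = 0.00199e3 fF = 1.99
  48.93 fF → 48.93
  5.718 fF → 5.718
Sum: 5.444 + 989.5 + 1.99 + 48.93 + 5.718 = 1051.582

1051.582 fF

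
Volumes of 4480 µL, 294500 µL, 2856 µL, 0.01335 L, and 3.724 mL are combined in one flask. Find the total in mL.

In mL:
  4480 µL = 4480 × 10^-3 mL = 4.48
  294500 µL = 294500 × 10^-3 mL = 294.5
  2856 µL = 2856 × 10^-3 mL = 2.856
  0.01335 L = 0.01335 × 10^3 mL = 13.35
  3.724 mL → 3.724
Sum: 4.48 + 294.5 + 2.856 + 13.35 + 3.724 = 318.91

318.91 mL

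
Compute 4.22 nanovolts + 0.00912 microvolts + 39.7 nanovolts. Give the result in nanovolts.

In nanovolts:
  4.22 nanovolts → 4.22
  0.00912 microvolts = 0.00912 × 10^3 nanovolts = 9.12
  39.7 nanovolts → 39.7
Sum: 4.22 + 9.12 + 39.7 = 53.04

53.04 nanovolts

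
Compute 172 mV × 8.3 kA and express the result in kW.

1.4276 kW

172e-3 × 8.3e3 = 1427.6 W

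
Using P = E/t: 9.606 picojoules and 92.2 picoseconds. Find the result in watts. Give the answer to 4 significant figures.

0.1042 watts

(9.606 × 10^-12) / (92.2 × 10^-12) = 0.104187 W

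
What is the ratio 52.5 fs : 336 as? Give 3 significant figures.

(52.5 × 10^-15) / (336 × 10^-18) = 0.1562 × 10^3

156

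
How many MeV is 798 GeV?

798000 MeV

giga = 1e9, mega = 1e6; factor is 1e3.
798 × 1e3 = 798000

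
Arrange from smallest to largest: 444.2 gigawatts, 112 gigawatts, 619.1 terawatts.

444.2 gigawatts = 444200000000 watts
112 gigawatts = 112000000000 watts
619.1 terawatts = 619100000000000 watts

112 gigawatts < 444.2 gigawatts < 619.1 terawatts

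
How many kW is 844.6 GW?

844600000 kW

giga = 1e9, kilo = 1e3; factor is 1e6.
844.6 × 1e6 = 844600000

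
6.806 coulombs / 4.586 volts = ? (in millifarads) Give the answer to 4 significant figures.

1484 millifarads

(6.806) / (4.586) = 1.48408 F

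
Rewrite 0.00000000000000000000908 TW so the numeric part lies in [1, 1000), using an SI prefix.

9.08 nW

= 9.08 × 10^-9 W; 10^-9 is nano.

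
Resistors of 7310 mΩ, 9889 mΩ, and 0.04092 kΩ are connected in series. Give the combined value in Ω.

58.119 Ω

In Ω:
  7310 mΩ = 7310 × 10⁻³ Ω = 7.31
  9889 mΩ = 9889 × 10⁻³ Ω = 9.889
  0.04092 kΩ = 0.04092 × 10³ Ω = 40.92
Sum: 7.31 + 9.889 + 40.92 = 58.119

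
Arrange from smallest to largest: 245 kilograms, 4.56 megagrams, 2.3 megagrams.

245 kilograms = 245000 grams
4.56 megagrams = 4560000 grams
2.3 megagrams = 2300000 grams

245 kilograms < 2.3 megagrams < 4.56 megagrams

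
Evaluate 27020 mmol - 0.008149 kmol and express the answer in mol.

18.871 mol

In mol:
  27020 mmol = 27020 × 10^-3 mol = 27.02
  0.008149 kmol = 0.008149 × 10^3 mol = 8.149
Difference: 27.02 - 8.149 = 18.871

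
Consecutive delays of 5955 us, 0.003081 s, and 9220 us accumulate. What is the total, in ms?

18.256 ms

In ms:
  5955 us = 5955 × 10^-3 ms = 5.955
  0.003081 s = 0.003081 × 10^3 ms = 3.081
  9220 us = 9220 × 10^-3 ms = 9.22
Sum: 5.955 + 3.081 + 9.22 = 18.256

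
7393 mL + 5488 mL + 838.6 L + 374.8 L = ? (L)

1226.281 L

In L:
  7393 mL = 7393 × 10⁻³ L = 7.393
  5488 mL = 5488 × 10⁻³ L = 5.488
  838.6 L → 838.6
  374.8 L → 374.8
Sum: 7.393 + 5.488 + 838.6 + 374.8 = 1226.281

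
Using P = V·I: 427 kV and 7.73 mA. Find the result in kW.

427 × 10^3 × 7.73 × 10^-3 = 3300.71 W

3.30071 kW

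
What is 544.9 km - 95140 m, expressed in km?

449.76 km

In km:
  544.9 km → 544.9
  95140 m = 95140 × 10⁻³ km = 95.14
Difference: 544.9 - 95.14 = 449.76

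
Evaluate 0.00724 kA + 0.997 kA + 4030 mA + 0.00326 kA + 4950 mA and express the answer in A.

In A:
  0.00724 kA = 0.00724e3 A = 7.24
  0.997 kA = 0.997e3 A = 997
  4030 mA = 4030e-3 A = 4.03
  0.00326 kA = 0.00326e3 A = 3.26
  4950 mA = 4950e-3 A = 4.95
Sum: 7.24 + 997 + 4.03 + 3.26 + 4.95 = 1016.48

1016.48 A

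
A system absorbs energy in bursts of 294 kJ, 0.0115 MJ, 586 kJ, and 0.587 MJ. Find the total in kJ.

In kJ:
  294 kJ → 294
  0.0115 MJ = 0.0115 × 10^3 kJ = 11.5
  586 kJ → 586
  0.587 MJ = 0.587 × 10^3 kJ = 587
Sum: 294 + 11.5 + 586 + 587 = 1478.5

1478.5 kJ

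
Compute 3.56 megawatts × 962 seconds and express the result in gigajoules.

3.42472 gigajoules

3.56e6 × 962 = 3424.72e6 J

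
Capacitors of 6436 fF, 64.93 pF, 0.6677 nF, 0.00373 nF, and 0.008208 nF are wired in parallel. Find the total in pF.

In pF:
  6436 fF = 6436 × 10⁻³ pF = 6.436
  64.93 pF → 64.93
  0.6677 nF = 0.6677 × 10³ pF = 667.7
  0.00373 nF = 0.00373 × 10³ pF = 3.73
  0.008208 nF = 0.008208 × 10³ pF = 8.208
Sum: 6.436 + 64.93 + 667.7 + 3.73 + 8.208 = 751.004

751.004 pF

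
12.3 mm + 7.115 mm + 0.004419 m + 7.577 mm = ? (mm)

31.411 mm

In mm:
  12.3 mm → 12.3
  7.115 mm → 7.115
  0.004419 m = 0.004419 × 10³ mm = 4.419
  7.577 mm → 7.577
Sum: 12.3 + 7.115 + 4.419 + 7.577 = 31.411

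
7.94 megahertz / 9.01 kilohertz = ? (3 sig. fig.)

881

(7.94e6) / (9.01e3) = 0.8812e3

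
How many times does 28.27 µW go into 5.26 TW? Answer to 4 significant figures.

186100000000000000

(5.26 × 10^12) / (28.27 × 10^-6) = 0.18606 × 10^18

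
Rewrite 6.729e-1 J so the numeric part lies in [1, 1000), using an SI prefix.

= 672.9e-3 J; 1e-3 is milli.

672.9 mJ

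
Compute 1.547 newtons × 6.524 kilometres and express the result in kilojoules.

1.547 × 6.524 × 10^3 = 10.092628 × 10^3 J

10.092628 kilojoules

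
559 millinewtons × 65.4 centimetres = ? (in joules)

0.365586 joules

559 × 10^-3 × 65.4 × 10^-2 = 36558.6 × 10^-5 J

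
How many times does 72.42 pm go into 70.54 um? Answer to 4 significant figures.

974000

(70.54 × 10^-6) / (72.42 × 10^-12) = 0.97404 × 10^6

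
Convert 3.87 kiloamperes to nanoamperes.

kilo = 1e3, nano = 1e-9; factor is 1e12.
3.87 × 1e12 = 3870000000000

3870000000000 nanoamperes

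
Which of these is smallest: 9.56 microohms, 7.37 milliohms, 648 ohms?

9.56 microohms = 0.00000956 ohms
7.37 milliohms = 0.00737 ohms
648 ohms = 648 ohms

9.56 microohms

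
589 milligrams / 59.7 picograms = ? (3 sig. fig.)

9870000000

(589 × 10^-3) / (59.7 × 10^-12) = 9.866 × 10^9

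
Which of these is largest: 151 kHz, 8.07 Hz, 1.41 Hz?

151 kHz

151 kHz = 151000 Hz
8.07 Hz = 8.07 Hz
1.41 Hz = 1.41 Hz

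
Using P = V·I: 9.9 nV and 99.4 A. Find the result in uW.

9.9 × 10^-9 × 99.4 = 984.06 × 10^-9 W

0.98406 uW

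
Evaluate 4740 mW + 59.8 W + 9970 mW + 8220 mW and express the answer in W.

82.73 W

In W:
  4740 mW = 4740 × 10⁻³ W = 4.74
  59.8 W → 59.8
  9970 mW = 9970 × 10⁻³ W = 9.97
  8220 mW = 8220 × 10⁻³ W = 8.22
Sum: 4.74 + 59.8 + 9.97 + 8.22 = 82.73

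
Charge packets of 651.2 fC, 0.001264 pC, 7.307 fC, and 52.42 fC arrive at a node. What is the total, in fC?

712.191 fC

In fC:
  651.2 fC → 651.2
  0.001264 pC = 0.001264 × 10^3 fC = 1.264
  7.307 fC → 7.307
  52.42 fC → 52.42
Sum: 651.2 + 1.264 + 7.307 + 52.42 = 712.191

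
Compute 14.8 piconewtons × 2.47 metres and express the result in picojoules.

36.556 picojoules

14.8 × 10^-12 × 2.47 = 36.556 × 10^-12 J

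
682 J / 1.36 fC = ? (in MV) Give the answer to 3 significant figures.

(682) / (1.36e-15) = 501.47e15 V

501000000000 MV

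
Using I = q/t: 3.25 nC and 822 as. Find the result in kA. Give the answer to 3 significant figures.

(3.25e-9) / (822e-18) = 0.0039538e9 A

3950 kA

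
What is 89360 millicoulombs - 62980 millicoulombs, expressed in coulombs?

In coulombs:
  89360 millicoulombs = 89360e-3 coulombs = 89.36
  62980 millicoulombs = 62980e-3 coulombs = 62.98
Difference: 89.36 - 62.98 = 26.38

26.38 coulombs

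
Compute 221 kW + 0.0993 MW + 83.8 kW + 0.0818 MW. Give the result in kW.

485.9 kW

In kW:
  221 kW → 221
  0.0993 MW = 0.0993 × 10^3 kW = 99.3
  83.8 kW → 83.8
  0.0818 MW = 0.0818 × 10^3 kW = 81.8
Sum: 221 + 99.3 + 83.8 + 81.8 = 485.9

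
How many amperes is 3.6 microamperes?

0.0000036 amperes

micro = 10^-6, (no prefix) = 10^0; factor is 10^-6.
3.6 × 10^-6 = 0.0000036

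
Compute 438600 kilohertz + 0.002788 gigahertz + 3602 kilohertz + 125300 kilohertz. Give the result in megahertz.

In megahertz:
  438600 kilohertz = 438600 × 10⁻³ megahertz = 438.6
  0.002788 gigahertz = 0.002788 × 10³ megahertz = 2.788
  3602 kilohertz = 3602 × 10⁻³ megahertz = 3.602
  125300 kilohertz = 125300 × 10⁻³ megahertz = 125.3
Sum: 438.6 + 2.788 + 3.602 + 125.3 = 570.29

570.29 megahertz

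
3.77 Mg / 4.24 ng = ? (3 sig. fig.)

(3.77 × 10^6) / (4.24 × 10^-9) = 0.8892 × 10^15

889000000000000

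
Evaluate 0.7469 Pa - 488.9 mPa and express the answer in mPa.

In mPa:
  0.7469 Pa = 0.7469 × 10³ mPa = 746.9
  488.9 mPa → 488.9
Difference: 746.9 - 488.9 = 258

258 mPa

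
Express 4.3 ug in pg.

micro = 10^-6, pico = 10^-12; factor is 10^6.
4.3 × 10^6 = 4300000

4300000 pg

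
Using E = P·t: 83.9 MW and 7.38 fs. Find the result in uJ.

83.9 × 10⁶ × 7.38 × 10⁻¹⁵ = 619.182 × 10⁻⁹ J

0.619182 uJ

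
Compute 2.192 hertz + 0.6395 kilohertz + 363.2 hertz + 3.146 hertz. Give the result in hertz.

In hertz:
  2.192 hertz → 2.192
  0.6395 kilohertz = 0.6395e3 hertz = 639.5
  363.2 hertz → 363.2
  3.146 hertz → 3.146
Sum: 2.192 + 639.5 + 363.2 + 3.146 = 1008.038

1008.038 hertz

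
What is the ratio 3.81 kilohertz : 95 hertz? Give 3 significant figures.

(3.81e3) / (95) = 0.04011e3

40.1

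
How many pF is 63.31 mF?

63310000000 pF

milli = 1e-3, pico = 1e-12; factor is 1e9.
63.31 × 1e9 = 63310000000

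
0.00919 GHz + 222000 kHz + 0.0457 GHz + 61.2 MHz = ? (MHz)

338.09 MHz

In MHz:
  0.00919 GHz = 0.00919 × 10^3 MHz = 9.19
  222000 kHz = 222000 × 10^-3 MHz = 222
  0.0457 GHz = 0.0457 × 10^3 MHz = 45.7
  61.2 MHz → 61.2
Sum: 9.19 + 222 + 45.7 + 61.2 = 338.09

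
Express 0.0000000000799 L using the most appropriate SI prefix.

79.9 pL

= 79.9 × 10⁻¹² L; 10⁻¹² is pico.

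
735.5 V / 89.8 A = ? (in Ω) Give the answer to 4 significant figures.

8.190 Ω

(735.5) / (89.8) = 8.19042 Ω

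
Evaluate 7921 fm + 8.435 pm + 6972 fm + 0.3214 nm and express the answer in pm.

344.728 pm

In pm:
  7921 fm = 7921 × 10⁻³ pm = 7.921
  8.435 pm → 8.435
  6972 fm = 6972 × 10⁻³ pm = 6.972
  0.3214 nm = 0.3214 × 10³ pm = 321.4
Sum: 7.921 + 8.435 + 6.972 + 321.4 = 344.728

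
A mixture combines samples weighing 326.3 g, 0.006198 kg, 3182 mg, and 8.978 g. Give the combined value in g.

344.658 g

In g:
  326.3 g → 326.3
  0.006198 kg = 0.006198 × 10³ g = 6.198
  3182 mg = 3182 × 10⁻³ g = 3.182
  8.978 g → 8.978
Sum: 326.3 + 6.198 + 3.182 + 8.978 = 344.658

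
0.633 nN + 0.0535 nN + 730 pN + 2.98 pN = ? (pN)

1419.48 pN

In pN:
  0.633 nN = 0.633 × 10^3 pN = 633
  0.0535 nN = 0.0535 × 10^3 pN = 53.5
  730 pN → 730
  2.98 pN → 2.98
Sum: 633 + 53.5 + 730 + 2.98 = 1419.48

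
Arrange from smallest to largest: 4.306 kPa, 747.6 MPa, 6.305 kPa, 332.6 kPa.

4.306 kPa = 4306 Pa
747.6 MPa = 747600000 Pa
6.305 kPa = 6305 Pa
332.6 kPa = 332600 Pa

4.306 kPa < 6.305 kPa < 332.6 kPa < 747.6 MPa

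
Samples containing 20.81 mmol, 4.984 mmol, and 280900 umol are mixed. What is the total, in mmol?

306.694 mmol

In mmol:
  20.81 mmol → 20.81
  4.984 mmol → 4.984
  280900 umol = 280900e-3 mmol = 280.9
Sum: 20.81 + 4.984 + 280.9 = 306.694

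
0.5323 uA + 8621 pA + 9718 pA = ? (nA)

550.639 nA

In nA:
  0.5323 uA = 0.5323 × 10³ nA = 532.3
  8621 pA = 8621 × 10⁻³ nA = 8.621
  9718 pA = 9718 × 10⁻³ nA = 9.718
Sum: 532.3 + 8.621 + 9.718 = 550.639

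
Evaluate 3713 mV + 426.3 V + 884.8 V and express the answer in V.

1314.813 V

In V:
  3713 mV = 3713 × 10⁻³ V = 3.713
  426.3 V → 426.3
  884.8 V → 884.8
Sum: 3.713 + 426.3 + 884.8 = 1314.813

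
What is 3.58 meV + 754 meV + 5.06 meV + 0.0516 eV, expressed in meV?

814.24 meV

In meV:
  3.58 meV → 3.58
  754 meV → 754
  5.06 meV → 5.06
  0.0516 eV = 0.0516 × 10³ meV = 51.6
Sum: 3.58 + 754 + 5.06 + 51.6 = 814.24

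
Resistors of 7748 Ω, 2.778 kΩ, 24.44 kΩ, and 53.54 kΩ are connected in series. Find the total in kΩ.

In kΩ:
  7748 Ω = 7748 × 10^-3 kΩ = 7.748
  2.778 kΩ → 2.778
  24.44 kΩ → 24.44
  53.54 kΩ → 53.54
Sum: 7.748 + 2.778 + 24.44 + 53.54 = 88.506

88.506 kΩ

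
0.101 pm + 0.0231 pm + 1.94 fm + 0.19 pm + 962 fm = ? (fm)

In fm:
  0.101 pm = 0.101 × 10^3 fm = 101
  0.0231 pm = 0.0231 × 10^3 fm = 23.1
  1.94 fm → 1.94
  0.19 pm = 0.19 × 10^3 fm = 190
  962 fm → 962
Sum: 101 + 23.1 + 1.94 + 190 + 962 = 1278.04

1278.04 fm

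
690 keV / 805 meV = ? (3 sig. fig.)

857000

(690e3) / (805e-3) = 0.8571e6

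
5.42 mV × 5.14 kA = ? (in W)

27.8588 W

5.42e-3 × 5.14e3 = 27.8588 W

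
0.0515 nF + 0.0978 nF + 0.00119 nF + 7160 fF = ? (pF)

In pF:
  0.0515 nF = 0.0515 × 10^3 pF = 51.5
  0.0978 nF = 0.0978 × 10^3 pF = 97.8
  0.00119 nF = 0.00119 × 10^3 pF = 1.19
  7160 fF = 7160 × 10^-3 pF = 7.16
Sum: 51.5 + 97.8 + 1.19 + 7.16 = 157.65

157.65 pF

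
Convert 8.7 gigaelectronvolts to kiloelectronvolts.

8700000 kiloelectronvolts

giga = 10⁹, kilo = 10³; factor is 10⁶.
8.7 × 10⁶ = 8700000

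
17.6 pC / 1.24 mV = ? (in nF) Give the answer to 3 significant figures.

14.2 nF

(17.6e-12) / (1.24e-3) = 14.194e-9 F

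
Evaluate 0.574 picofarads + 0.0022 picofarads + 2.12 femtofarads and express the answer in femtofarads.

In femtofarads:
  0.574 picofarads = 0.574 × 10^3 femtofarads = 574
  0.0022 picofarads = 0.0022 × 10^3 femtofarads = 2.2
  2.12 femtofarads → 2.12
Sum: 574 + 2.2 + 2.12 = 578.32

578.32 femtofarads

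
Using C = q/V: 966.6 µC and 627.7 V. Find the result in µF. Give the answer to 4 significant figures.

1.540 µF

(966.6 × 10^-6) / (627.7) = 1.53991 × 10^-6 F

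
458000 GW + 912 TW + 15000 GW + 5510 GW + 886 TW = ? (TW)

In TW:
  458000 GW = 458000 × 10⁻³ TW = 458
  912 TW → 912
  15000 GW = 15000 × 10⁻³ TW = 15
  5510 GW = 5510 × 10⁻³ TW = 5.51
  886 TW → 886
Sum: 458 + 912 + 15 + 5.51 + 886 = 2276.51

2276.51 TW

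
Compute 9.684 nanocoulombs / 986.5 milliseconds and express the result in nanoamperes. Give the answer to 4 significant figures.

9.817 nanoamperes

(9.684e-9) / (986.5e-3) = 0.00981652e-6 A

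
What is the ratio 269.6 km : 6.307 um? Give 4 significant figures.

42750000000

(269.6 × 10³) / (6.307 × 10⁻⁶) = 42.746 × 10⁹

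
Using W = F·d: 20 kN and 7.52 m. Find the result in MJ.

0.1504 MJ

20 × 10^3 × 7.52 = 150.4 × 10^3 J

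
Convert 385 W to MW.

0.000385 MW

(no prefix) = 1e0, mega = 1e6; factor is 1e-6.
385 × 1e-6 = 0.000385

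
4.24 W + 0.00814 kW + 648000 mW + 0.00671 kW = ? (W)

667.09 W

In W:
  4.24 W → 4.24
  0.00814 kW = 0.00814e3 W = 8.14
  648000 mW = 648000e-3 W = 648
  0.00671 kW = 0.00671e3 W = 6.71
Sum: 4.24 + 8.14 + 648 + 6.71 = 667.09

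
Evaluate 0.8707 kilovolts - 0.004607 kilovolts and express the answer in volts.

866.093 volts

In volts:
  0.8707 kilovolts = 0.8707 × 10³ volts = 870.7
  0.004607 kilovolts = 0.004607 × 10³ volts = 4.607
Difference: 870.7 - 4.607 = 866.093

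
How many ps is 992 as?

atto = 10⁻¹⁸, pico = 10⁻¹²; factor is 10⁻⁶.
992 × 10⁻⁶ = 0.000992

0.000992 ps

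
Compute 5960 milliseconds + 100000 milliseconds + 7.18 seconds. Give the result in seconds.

113.14 seconds

In seconds:
  5960 milliseconds = 5960 × 10⁻³ seconds = 5.96
  100000 milliseconds = 100000 × 10⁻³ seconds = 100
  7.18 seconds → 7.18
Sum: 5.96 + 100 + 7.18 = 113.14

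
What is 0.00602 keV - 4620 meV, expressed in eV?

In eV:
  0.00602 keV = 0.00602e3 eV = 6.02
  4620 meV = 4620e-3 eV = 4.62
Difference: 6.02 - 4.62 = 1.4

1.4 eV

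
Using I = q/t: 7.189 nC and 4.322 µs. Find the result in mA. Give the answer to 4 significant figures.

1.663 mA

(7.189 × 10⁻⁹) / (4.322 × 10⁻⁶) = 1.66335 × 10⁻³ A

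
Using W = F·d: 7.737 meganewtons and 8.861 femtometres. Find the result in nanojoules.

68.557557 nanojoules

7.737 × 10^6 × 8.861 × 10^-15 = 68.557557 × 10^-9 J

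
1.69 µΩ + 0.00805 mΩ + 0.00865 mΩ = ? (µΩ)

In µΩ:
  1.69 µΩ → 1.69
  0.00805 mΩ = 0.00805 × 10³ µΩ = 8.05
  0.00865 mΩ = 0.00865 × 10³ µΩ = 8.65
Sum: 1.69 + 8.05 + 8.65 = 18.39

18.39 µΩ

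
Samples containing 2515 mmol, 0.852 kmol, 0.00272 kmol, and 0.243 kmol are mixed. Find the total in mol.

In mol:
  2515 mmol = 2515 × 10^-3 mol = 2.515
  0.852 kmol = 0.852 × 10^3 mol = 852
  0.00272 kmol = 0.00272 × 10^3 mol = 2.72
  0.243 kmol = 0.243 × 10^3 mol = 243
Sum: 2.515 + 852 + 2.72 + 243 = 1100.235

1100.235 mol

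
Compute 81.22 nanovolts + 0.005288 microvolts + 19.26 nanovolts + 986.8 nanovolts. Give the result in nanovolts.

1092.568 nanovolts

In nanovolts:
  81.22 nanovolts → 81.22
  0.005288 microvolts = 0.005288 × 10^3 nanovolts = 5.288
  19.26 nanovolts → 19.26
  986.8 nanovolts → 986.8
Sum: 81.22 + 5.288 + 19.26 + 986.8 = 1092.568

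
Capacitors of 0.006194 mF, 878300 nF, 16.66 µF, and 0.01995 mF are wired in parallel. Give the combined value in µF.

921.104 µF

In µF:
  0.006194 mF = 0.006194e3 µF = 6.194
  878300 nF = 878300e-3 µF = 878.3
  16.66 µF → 16.66
  0.01995 mF = 0.01995e3 µF = 19.95
Sum: 6.194 + 878.3 + 16.66 + 19.95 = 921.104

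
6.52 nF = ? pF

nano = 10^-9, pico = 10^-12; factor is 10^3.
6.52 × 10^3 = 6520

6520 pF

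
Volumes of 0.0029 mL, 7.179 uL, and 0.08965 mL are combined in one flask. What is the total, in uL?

In uL:
  0.0029 mL = 0.0029 × 10^3 uL = 2.9
  7.179 uL → 7.179
  0.08965 mL = 0.08965 × 10^3 uL = 89.65
Sum: 2.9 + 7.179 + 89.65 = 99.729

99.729 uL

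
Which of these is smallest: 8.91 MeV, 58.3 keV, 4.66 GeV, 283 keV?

8.91 MeV = 8910000 eV
58.3 keV = 58300 eV
4.66 GeV = 4660000000 eV
283 keV = 283000 eV

58.3 keV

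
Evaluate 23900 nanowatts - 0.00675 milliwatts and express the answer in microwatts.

In microwatts:
  23900 nanowatts = 23900 × 10^-3 microwatts = 23.9
  0.00675 milliwatts = 0.00675 × 10^3 microwatts = 6.75
Difference: 23.9 - 6.75 = 17.15

17.15 microwatts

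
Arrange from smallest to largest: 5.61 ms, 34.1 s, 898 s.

5.61 ms < 34.1 s < 898 s

5.61 ms = 0.00561 s
34.1 s = 34.1 s
898 s = 898 s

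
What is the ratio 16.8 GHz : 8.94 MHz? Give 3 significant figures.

(16.8e9) / (8.94e6) = 1.879e3

1880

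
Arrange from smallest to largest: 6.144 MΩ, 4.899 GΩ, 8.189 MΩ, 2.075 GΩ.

6.144 MΩ = 6144000 Ω
4.899 GΩ = 4899000000 Ω
8.189 MΩ = 8189000 Ω
2.075 GΩ = 2075000000 Ω

6.144 MΩ < 8.189 MΩ < 2.075 GΩ < 4.899 GΩ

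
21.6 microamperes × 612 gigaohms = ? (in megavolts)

21.6 × 10^-6 × 612 × 10^9 = 13219.2 × 10^3 V

13.2192 megavolts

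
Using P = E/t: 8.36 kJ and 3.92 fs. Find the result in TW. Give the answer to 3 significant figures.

2130000 TW

(8.36 × 10³) / (3.92 × 10⁻¹⁵) = 2.1327 × 10¹⁸ W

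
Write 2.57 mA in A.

0.00257 A

milli = 10^-3, (no prefix) = 10^0; factor is 10^-3.
2.57 × 10^-3 = 0.00257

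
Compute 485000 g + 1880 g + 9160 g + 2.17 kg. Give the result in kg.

In kg:
  485000 g = 485000 × 10^-3 kg = 485
  1880 g = 1880 × 10^-3 kg = 1.88
  9160 g = 9160 × 10^-3 kg = 9.16
  2.17 kg → 2.17
Sum: 485 + 1.88 + 9.16 + 2.17 = 498.21

498.21 kg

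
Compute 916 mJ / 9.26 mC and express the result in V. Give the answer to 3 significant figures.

98.9 V

(916 × 10⁻³) / (9.26 × 10⁻³) = 98.92 V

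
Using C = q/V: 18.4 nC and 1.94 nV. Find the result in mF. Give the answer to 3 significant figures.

(18.4 × 10^-9) / (1.94 × 10^-9) = 9.4845 F

9480 mF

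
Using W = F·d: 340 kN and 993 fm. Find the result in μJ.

340 × 10^3 × 993 × 10^-15 = 337620 × 10^-12 J

0.33762 μJ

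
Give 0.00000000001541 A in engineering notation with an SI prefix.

= 15.41 × 10⁻¹² A; 10⁻¹² is pico.

15.41 pA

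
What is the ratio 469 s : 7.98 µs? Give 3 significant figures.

58800000

(469) / (7.98 × 10⁻⁶) = 58.77 × 10⁶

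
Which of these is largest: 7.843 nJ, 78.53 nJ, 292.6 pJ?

78.53 nJ

7.843 nJ = 0.000000007843 J
78.53 nJ = 0.00000007853 J
292.6 pJ = 0.0000000002926 J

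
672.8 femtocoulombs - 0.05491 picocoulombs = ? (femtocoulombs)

In femtocoulombs:
  672.8 femtocoulombs → 672.8
  0.05491 picocoulombs = 0.05491e3 femtocoulombs = 54.91
Difference: 672.8 - 54.91 = 617.89

617.89 femtocoulombs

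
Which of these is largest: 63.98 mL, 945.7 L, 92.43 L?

945.7 L

63.98 mL = 0.06398 L
945.7 L = 945.7 L
92.43 L = 92.43 L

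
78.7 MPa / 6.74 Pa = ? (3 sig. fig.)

11700000

(78.7 × 10⁶) / (6.74) = 11.68 × 10⁶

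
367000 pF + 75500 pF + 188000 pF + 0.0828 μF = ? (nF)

713.3 nF

In nF:
  367000 pF = 367000e-3 nF = 367
  75500 pF = 75500e-3 nF = 75.5
  188000 pF = 188000e-3 nF = 188
  0.0828 μF = 0.0828e3 nF = 82.8
Sum: 367 + 75.5 + 188 + 82.8 = 713.3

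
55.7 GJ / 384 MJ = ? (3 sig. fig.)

(55.7 × 10⁹) / (384 × 10⁶) = 0.1451 × 10³

145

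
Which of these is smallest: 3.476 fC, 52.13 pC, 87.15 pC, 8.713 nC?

3.476 fC

3.476 fC = 0.000000000000003476 C
52.13 pC = 0.00000000005213 C
87.15 pC = 0.00000000008715 C
8.713 nC = 0.000000008713 C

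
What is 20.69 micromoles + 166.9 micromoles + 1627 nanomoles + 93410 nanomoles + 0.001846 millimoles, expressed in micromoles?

284.473 micromoles

In micromoles:
  20.69 micromoles → 20.69
  166.9 micromoles → 166.9
  1627 nanomoles = 1627 × 10⁻³ micromoles = 1.627
  93410 nanomoles = 93410 × 10⁻³ micromoles = 93.41
  0.001846 millimoles = 0.001846 × 10³ micromoles = 1.846
Sum: 20.69 + 166.9 + 1.627 + 93.41 + 1.846 = 284.473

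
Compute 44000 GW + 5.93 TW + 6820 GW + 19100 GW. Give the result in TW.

75.85 TW

In TW:
  44000 GW = 44000 × 10⁻³ TW = 44
  5.93 TW → 5.93
  6820 GW = 6820 × 10⁻³ TW = 6.82
  19100 GW = 19100 × 10⁻³ TW = 19.1
Sum: 44 + 5.93 + 6.82 + 19.1 = 75.85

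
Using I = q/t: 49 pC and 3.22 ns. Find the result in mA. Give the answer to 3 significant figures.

15.2 mA

(49 × 10^-12) / (3.22 × 10^-9) = 15.217 × 10^-3 A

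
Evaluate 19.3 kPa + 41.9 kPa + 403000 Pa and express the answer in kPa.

In kPa:
  19.3 kPa → 19.3
  41.9 kPa → 41.9
  403000 Pa = 403000 × 10⁻³ kPa = 403
Sum: 19.3 + 41.9 + 403 = 464.2

464.2 kPa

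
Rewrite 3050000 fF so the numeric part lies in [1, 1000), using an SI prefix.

3.05 nF

= 3.05 × 10⁻⁹ F; 10⁻⁹ is nano.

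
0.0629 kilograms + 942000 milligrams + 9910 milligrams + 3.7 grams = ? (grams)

1018.51 grams

In grams:
  0.0629 kilograms = 0.0629 × 10^3 grams = 62.9
  942000 milligrams = 942000 × 10^-3 grams = 942
  9910 milligrams = 9910 × 10^-3 grams = 9.91
  3.7 grams → 3.7
Sum: 62.9 + 942 + 9.91 + 3.7 = 1018.51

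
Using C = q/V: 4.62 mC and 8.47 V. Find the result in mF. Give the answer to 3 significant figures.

0.545 mF

(4.62 × 10⁻³) / (8.47) = 0.54545 × 10⁻³ F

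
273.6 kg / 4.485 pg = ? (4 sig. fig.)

61000000000000000

(273.6 × 10³) / (4.485 × 10⁻¹²) = 61.003 × 10¹⁵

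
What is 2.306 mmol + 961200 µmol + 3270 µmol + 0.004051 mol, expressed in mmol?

In mmol:
  2.306 mmol → 2.306
  961200 µmol = 961200e-3 mmol = 961.2
  3270 µmol = 3270e-3 mmol = 3.27
  0.004051 mol = 0.004051e3 mmol = 4.051
Sum: 2.306 + 961.2 + 3.27 + 4.051 = 970.827

970.827 mmol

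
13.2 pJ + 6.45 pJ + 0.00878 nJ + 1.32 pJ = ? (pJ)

29.75 pJ

In pJ:
  13.2 pJ → 13.2
  6.45 pJ → 6.45
  0.00878 nJ = 0.00878e3 pJ = 8.78
  1.32 pJ → 1.32
Sum: 13.2 + 6.45 + 8.78 + 1.32 = 29.75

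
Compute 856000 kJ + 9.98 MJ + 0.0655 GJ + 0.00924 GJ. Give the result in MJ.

940.72 MJ

In MJ:
  856000 kJ = 856000 × 10⁻³ MJ = 856
  9.98 MJ → 9.98
  0.0655 GJ = 0.0655 × 10³ MJ = 65.5
  0.00924 GJ = 0.00924 × 10³ MJ = 9.24
Sum: 856 + 9.98 + 65.5 + 9.24 = 940.72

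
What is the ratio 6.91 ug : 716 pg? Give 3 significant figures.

(6.91e-6) / (716e-12) = 0.009651e6

9650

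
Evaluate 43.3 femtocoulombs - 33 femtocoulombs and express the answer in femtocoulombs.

In femtocoulombs:
  43.3 femtocoulombs → 43.3
  33 femtocoulombs → 33
Difference: 43.3 - 33 = 10.3

10.3 femtocoulombs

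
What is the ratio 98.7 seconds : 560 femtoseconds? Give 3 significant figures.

(98.7) / (560e-15) = 0.1762e15

176000000000000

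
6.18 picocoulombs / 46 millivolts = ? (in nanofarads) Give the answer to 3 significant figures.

0.134 nanofarads

(6.18 × 10⁻¹²) / (46 × 10⁻³) = 0.13435 × 10⁻⁹ F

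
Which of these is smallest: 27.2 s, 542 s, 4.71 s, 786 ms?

786 ms

27.2 s = 27.2 s
542 s = 542 s
4.71 s = 4.71 s
786 ms = 0.786 s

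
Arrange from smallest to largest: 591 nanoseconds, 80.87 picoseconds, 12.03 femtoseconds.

591 nanoseconds = 0.000000591 seconds
80.87 picoseconds = 0.00000000008087 seconds
12.03 femtoseconds = 0.00000000000001203 seconds

12.03 femtoseconds < 80.87 picoseconds < 591 nanoseconds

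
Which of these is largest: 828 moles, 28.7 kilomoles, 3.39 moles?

828 moles = 828 moles
28.7 kilomoles = 28700 moles
3.39 moles = 3.39 moles

28.7 kilomoles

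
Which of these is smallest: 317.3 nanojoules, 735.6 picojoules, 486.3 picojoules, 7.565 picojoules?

7.565 picojoules

317.3 nanojoules = 0.0000003173 joules
735.6 picojoules = 0.0000000007356 joules
486.3 picojoules = 0.0000000004863 joules
7.565 picojoules = 0.000000000007565 joules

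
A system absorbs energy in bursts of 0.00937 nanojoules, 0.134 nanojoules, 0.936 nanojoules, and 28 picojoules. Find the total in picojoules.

1107.37 picojoules

In picojoules:
  0.00937 nanojoules = 0.00937e3 picojoules = 9.37
  0.134 nanojoules = 0.134e3 picojoules = 134
  0.936 nanojoules = 0.936e3 picojoules = 936
  28 picojoules → 28
Sum: 9.37 + 134 + 936 + 28 = 1107.37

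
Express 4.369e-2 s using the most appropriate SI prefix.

= 43.69e-3 s; 1e-3 is milli.

43.69 ms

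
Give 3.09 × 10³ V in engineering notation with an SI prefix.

= 3.09 × 10³ V; 10³ is kilo.

3.09 kV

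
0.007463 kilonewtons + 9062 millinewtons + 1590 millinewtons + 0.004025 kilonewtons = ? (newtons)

22.14 newtons

In newtons:
  0.007463 kilonewtons = 0.007463 × 10^3 newtons = 7.463
  9062 millinewtons = 9062 × 10^-3 newtons = 9.062
  1590 millinewtons = 1590 × 10^-3 newtons = 1.59
  0.004025 kilonewtons = 0.004025 × 10^3 newtons = 4.025
Sum: 7.463 + 9.062 + 1.59 + 4.025 = 22.14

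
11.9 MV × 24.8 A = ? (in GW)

0.29512 GW

11.9e6 × 24.8 = 295.12e6 W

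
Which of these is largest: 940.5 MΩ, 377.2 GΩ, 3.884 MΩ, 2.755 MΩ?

377.2 GΩ

940.5 MΩ = 940500000 Ω
377.2 GΩ = 377200000000 Ω
3.884 MΩ = 3884000 Ω
2.755 MΩ = 2755000 Ω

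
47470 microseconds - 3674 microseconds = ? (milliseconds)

43.796 milliseconds

In milliseconds:
  47470 microseconds = 47470e-3 milliseconds = 47.47
  3674 microseconds = 3674e-3 milliseconds = 3.674
Difference: 47.47 - 3.674 = 43.796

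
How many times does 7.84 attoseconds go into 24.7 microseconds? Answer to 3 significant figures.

(24.7 × 10^-6) / (7.84 × 10^-18) = 3.151 × 10^12

3150000000000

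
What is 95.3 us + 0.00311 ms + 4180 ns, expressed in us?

In us:
  95.3 us → 95.3
  0.00311 ms = 0.00311 × 10³ us = 3.11
  4180 ns = 4180 × 10⁻³ us = 4.18
Sum: 95.3 + 3.11 + 4.18 = 102.59

102.59 us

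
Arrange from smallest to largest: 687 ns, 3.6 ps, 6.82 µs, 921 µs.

687 ns = 0.000000687 s
3.6 ps = 0.0000000000036 s
6.82 µs = 0.00000682 s
921 µs = 0.000921 s

3.6 ps < 687 ns < 6.82 µs < 921 µs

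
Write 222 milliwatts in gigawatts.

milli = 10^-3, giga = 10^9; factor is 10^-12.
222 × 10^-12 = 0.000000000222

0.000000000222 gigawatts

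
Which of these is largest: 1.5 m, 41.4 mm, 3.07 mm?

1.5 m = 1.5 m
41.4 mm = 0.0414 m
3.07 mm = 0.00307 m

1.5 m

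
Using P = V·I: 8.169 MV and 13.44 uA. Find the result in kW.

8.169 × 10^6 × 13.44 × 10^-6 = 109.79136 W

0.10979136 kW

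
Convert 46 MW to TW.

mega = 1e6, tera = 1e12; factor is 1e-6.
46 × 1e-6 = 0.000046

0.000046 TW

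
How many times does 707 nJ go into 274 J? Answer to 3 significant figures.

(274) / (707e-9) = 0.3876e9

388000000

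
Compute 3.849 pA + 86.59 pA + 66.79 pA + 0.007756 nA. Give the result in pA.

In pA:
  3.849 pA → 3.849
  86.59 pA → 86.59
  66.79 pA → 66.79
  0.007756 nA = 0.007756 × 10^3 pA = 7.756
Sum: 3.849 + 86.59 + 66.79 + 7.756 = 164.985

164.985 pA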